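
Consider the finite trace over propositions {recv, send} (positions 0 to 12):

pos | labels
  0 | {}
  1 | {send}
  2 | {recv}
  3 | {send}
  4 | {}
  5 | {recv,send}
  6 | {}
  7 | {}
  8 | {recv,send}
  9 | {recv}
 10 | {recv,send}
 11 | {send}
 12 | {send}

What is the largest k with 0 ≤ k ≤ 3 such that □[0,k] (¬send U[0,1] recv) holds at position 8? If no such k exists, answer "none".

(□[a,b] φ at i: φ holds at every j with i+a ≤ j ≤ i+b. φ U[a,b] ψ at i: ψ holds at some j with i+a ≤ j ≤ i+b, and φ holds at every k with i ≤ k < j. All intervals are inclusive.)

(¬send U[0,1] recv) must hold from j=8 onward; find where it first fails.
  j=8: holds
  j=9: holds
  j=10: holds
  j=11: fails
Holds on [8,10], so largest k = 2.

2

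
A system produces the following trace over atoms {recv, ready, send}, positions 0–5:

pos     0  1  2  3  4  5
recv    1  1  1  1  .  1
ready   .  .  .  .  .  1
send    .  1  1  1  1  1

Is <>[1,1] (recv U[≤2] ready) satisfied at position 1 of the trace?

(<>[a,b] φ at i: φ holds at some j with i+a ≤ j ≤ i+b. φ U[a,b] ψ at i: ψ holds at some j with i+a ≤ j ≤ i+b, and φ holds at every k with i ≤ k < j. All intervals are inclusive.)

Check (recv U[≤2] ready) at each j in [2,2]:
  j=2: fails
No position in the window satisfies it → formula fails.

Does not hold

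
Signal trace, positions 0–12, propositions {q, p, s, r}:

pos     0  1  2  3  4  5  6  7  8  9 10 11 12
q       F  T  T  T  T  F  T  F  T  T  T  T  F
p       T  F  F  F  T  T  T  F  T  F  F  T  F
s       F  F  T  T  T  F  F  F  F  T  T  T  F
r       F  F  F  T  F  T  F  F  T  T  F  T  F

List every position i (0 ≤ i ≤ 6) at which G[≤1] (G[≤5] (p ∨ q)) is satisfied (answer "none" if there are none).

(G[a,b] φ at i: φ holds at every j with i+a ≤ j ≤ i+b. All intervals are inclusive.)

Evaluate at each i in [0,6]:
  i=0: ✓ (all of [0,1])
  i=1: ✗ (fails at j=2)
  i=2: ✗ (fails at j=2)
  i=3: ✗ (fails at j=3)
  i=4: ✗ (fails at j=4)
  i=5: ✗ (fails at j=5)
  i=6: ✗ (fails at j=6)

0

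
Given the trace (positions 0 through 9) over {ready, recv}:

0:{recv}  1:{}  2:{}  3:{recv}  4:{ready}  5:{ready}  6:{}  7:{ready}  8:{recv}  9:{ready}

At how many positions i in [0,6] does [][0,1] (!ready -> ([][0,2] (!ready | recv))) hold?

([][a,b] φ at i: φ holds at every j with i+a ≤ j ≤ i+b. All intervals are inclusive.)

Evaluate at each i in [0,6]:
  i=0: ✓ (all of [0,1])
  i=1: ✗ (fails at j=2)
  i=2: ✗ (fails at j=2)
  i=3: ✗ (fails at j=3)
  i=4: ✓ (all of [4,5])
  i=5: ✗ (fails at j=6)
  i=6: ✗ (fails at j=6)
Positions where it holds: {0, 4} → 2.

2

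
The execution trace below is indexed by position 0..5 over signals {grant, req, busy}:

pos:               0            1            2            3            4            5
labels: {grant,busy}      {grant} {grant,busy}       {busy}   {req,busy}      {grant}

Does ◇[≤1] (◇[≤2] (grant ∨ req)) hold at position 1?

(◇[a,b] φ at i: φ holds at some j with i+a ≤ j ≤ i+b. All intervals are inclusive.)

Check ◇[≤2] (grant ∨ req) at each j in [1,2]:
  j=1: holds (witness at 1)
  j=2: holds (witness at 2)
Found at j=1 → formula holds.

Yes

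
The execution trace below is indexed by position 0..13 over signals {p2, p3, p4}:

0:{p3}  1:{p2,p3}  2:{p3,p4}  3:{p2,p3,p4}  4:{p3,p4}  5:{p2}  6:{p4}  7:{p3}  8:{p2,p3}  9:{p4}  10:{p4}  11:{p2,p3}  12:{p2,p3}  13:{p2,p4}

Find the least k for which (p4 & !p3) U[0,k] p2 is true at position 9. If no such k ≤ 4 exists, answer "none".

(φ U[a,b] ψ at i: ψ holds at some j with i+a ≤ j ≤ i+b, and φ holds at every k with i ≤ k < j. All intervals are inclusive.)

2

Need earliest j ≥ 9 with p2, and (p4 & !p3) at every k in [9,j-1].
  j=9: rhs fails.
  j=10: rhs fails.
  j=11: rhs holds; lhs holds on [9,10]. k = 2.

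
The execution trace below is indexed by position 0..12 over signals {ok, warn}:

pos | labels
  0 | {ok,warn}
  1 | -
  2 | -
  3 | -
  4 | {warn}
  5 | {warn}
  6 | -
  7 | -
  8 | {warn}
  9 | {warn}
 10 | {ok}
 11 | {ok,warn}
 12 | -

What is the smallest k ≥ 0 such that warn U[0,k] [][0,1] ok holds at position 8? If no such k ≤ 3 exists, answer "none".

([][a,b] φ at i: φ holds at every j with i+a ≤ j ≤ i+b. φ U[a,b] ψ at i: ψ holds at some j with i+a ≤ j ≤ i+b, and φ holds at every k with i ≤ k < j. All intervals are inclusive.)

2

Need earliest j ≥ 8 with [][0,1] ok, and warn at every k in [8,j-1].
  j=8: rhs fails.
  j=9: rhs fails.
  j=10: rhs holds; lhs holds on [8,9]. k = 2.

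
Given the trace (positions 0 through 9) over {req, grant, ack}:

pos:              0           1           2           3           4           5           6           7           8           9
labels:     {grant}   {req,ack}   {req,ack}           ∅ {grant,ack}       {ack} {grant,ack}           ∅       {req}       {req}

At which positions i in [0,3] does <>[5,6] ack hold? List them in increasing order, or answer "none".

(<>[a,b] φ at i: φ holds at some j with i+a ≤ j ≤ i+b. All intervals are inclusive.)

0, 1

Evaluate at each i in [0,3]:
  i=0: ✓ (witness j=5)
  i=1: ✓ (witness j=6)
  i=2: ✗ (none in [7,8])
  i=3: ✗ (none in [8,9])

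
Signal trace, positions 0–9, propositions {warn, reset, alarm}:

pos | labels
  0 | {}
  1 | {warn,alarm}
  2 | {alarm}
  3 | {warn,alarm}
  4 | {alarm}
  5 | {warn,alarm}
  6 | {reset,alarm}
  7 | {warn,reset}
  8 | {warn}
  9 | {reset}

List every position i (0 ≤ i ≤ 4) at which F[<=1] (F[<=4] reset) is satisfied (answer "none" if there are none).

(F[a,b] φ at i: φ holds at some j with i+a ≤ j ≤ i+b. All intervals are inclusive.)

1, 2, 3, 4

Evaluate at each i in [0,4]:
  i=0: ✗ (none in [0,1])
  i=1: ✓ (witness j=2)
  i=2: ✓ (witness j=2)
  i=3: ✓ (witness j=3)
  i=4: ✓ (witness j=4)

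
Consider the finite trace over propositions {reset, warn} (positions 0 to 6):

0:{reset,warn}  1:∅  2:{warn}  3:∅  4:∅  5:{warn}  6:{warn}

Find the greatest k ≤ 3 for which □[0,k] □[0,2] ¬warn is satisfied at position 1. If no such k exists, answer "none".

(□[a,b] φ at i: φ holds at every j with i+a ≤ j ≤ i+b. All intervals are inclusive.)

none

□[0,2] ¬warn must hold from j=1 onward; find where it first fails.
  j=1: fails → no k works.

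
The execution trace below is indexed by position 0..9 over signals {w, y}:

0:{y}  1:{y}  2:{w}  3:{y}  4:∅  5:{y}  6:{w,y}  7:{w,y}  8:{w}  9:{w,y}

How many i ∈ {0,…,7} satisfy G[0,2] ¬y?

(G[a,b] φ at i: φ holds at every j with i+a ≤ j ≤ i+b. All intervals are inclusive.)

Evaluate at each i in [0,7]:
  i=0: ✗ (fails at j=0)
  i=1: ✗ (fails at j=1)
  i=2: ✗ (fails at j=3)
  i=3: ✗ (fails at j=3)
  i=4: ✗ (fails at j=5)
  i=5: ✗ (fails at j=5)
  i=6: ✗ (fails at j=6)
  i=7: ✗ (fails at j=7)
Positions where it holds: {} → 0.

0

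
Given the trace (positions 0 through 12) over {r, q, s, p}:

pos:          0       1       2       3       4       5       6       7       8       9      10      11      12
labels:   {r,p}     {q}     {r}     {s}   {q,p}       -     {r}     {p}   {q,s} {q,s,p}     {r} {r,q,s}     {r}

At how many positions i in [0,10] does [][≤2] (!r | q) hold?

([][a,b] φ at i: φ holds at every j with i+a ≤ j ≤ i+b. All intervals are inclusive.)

Evaluate at each i in [0,10]:
  i=0: ✗ (fails at j=0)
  i=1: ✗ (fails at j=2)
  i=2: ✗ (fails at j=2)
  i=3: ✓ (all of [3,5])
  i=4: ✗ (fails at j=6)
  i=5: ✗ (fails at j=6)
  i=6: ✗ (fails at j=6)
  i=7: ✓ (all of [7,9])
  i=8: ✗ (fails at j=10)
  i=9: ✗ (fails at j=10)
  i=10: ✗ (fails at j=10)
Positions where it holds: {3, 7} → 2.

2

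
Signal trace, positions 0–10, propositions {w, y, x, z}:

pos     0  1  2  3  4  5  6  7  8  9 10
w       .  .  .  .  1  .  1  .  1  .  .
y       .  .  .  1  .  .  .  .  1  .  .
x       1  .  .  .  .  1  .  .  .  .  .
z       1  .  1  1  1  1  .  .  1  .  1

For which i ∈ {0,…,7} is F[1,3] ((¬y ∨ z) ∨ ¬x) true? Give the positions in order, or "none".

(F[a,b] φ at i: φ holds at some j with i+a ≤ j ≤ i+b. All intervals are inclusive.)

0, 1, 2, 3, 4, 5, 6, 7

Evaluate at each i in [0,7]:
  i=0: ✓ (witness j=1)
  i=1: ✓ (witness j=2)
  i=2: ✓ (witness j=3)
  i=3: ✓ (witness j=4)
  i=4: ✓ (witness j=5)
  i=5: ✓ (witness j=6)
  i=6: ✓ (witness j=7)
  i=7: ✓ (witness j=8)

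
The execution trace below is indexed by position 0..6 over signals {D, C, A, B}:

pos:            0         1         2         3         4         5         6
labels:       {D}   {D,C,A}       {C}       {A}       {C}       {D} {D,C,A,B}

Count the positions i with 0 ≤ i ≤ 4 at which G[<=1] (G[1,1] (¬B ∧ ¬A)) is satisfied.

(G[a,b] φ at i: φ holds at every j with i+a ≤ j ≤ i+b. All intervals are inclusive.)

Evaluate at each i in [0,4]:
  i=0: ✗ (fails at j=0)
  i=1: ✗ (fails at j=2)
  i=2: ✗ (fails at j=2)
  i=3: ✓ (all of [3,4])
  i=4: ✗ (fails at j=5)
Positions where it holds: {3} → 1.

1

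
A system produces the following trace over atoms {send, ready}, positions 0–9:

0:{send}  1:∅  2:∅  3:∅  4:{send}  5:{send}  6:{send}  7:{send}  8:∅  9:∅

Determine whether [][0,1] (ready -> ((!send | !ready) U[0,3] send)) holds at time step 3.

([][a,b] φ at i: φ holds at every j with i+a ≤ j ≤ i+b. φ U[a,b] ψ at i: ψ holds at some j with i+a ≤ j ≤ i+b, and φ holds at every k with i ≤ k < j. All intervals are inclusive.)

True

Check (ready -> ((!send | !ready) U[0,3] send)) at every j in [3,4]:
  j=3: antecedent false → ✓
  j=4: antecedent false → ✓
All positions satisfy it → formula holds.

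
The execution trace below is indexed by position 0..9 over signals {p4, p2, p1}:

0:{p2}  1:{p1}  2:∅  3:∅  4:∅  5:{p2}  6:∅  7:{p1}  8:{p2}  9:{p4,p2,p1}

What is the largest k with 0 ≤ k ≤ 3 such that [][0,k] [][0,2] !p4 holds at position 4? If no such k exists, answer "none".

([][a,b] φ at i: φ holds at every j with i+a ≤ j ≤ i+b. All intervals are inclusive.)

2

[][0,2] !p4 must hold from j=4 onward; find where it first fails.
  j=4: holds
  j=5: holds
  j=6: holds
  j=7: fails
Holds on [4,6], so largest k = 2.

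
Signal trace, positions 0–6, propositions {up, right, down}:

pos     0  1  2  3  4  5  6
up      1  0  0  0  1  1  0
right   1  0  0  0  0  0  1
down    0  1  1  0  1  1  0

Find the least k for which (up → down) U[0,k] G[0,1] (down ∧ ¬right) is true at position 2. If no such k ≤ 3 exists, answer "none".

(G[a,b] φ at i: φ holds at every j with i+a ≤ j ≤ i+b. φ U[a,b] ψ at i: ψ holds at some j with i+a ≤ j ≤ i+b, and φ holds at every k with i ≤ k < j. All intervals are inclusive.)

2

Need earliest j ≥ 2 with G[0,1] (down ∧ ¬right), and (up → down) at every k in [2,j-1].
  j=2: rhs fails.
  j=3: rhs fails.
  j=4: rhs holds; lhs holds on [2,3]. k = 2.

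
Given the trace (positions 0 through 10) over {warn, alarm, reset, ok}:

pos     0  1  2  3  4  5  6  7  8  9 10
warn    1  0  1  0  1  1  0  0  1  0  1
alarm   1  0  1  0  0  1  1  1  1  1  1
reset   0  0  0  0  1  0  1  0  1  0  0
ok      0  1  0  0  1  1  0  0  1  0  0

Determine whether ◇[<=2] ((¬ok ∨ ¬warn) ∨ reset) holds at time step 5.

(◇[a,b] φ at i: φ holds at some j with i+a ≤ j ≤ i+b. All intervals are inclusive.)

Check ((¬ok ∨ ¬warn) ∨ reset) at each j in [5,7]:
  j=5: false
  j=6: true
  j=7: true
Found at j=6 → formula holds.

Holds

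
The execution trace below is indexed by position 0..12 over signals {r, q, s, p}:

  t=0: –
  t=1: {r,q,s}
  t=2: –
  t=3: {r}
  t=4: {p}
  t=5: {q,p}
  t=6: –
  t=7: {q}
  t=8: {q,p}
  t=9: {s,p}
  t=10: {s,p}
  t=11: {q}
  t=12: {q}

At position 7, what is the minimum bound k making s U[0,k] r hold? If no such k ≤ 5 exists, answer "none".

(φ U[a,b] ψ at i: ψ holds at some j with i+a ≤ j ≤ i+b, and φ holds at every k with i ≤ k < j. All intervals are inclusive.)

Need earliest j ≥ 7 with r, and s at every k in [7,j-1].
  j=7: rhs fails.
  j=8: rhs fails.
  j=9: rhs fails.
  j=10: rhs fails.
  j=11: rhs fails.
  j=12: rhs fails.
No witness within the range → none.

none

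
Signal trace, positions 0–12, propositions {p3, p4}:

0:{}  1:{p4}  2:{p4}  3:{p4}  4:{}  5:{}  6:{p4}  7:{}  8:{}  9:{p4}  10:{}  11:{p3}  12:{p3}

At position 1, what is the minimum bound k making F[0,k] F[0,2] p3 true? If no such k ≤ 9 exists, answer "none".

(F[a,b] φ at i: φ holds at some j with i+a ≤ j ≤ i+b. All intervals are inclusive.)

Scan j = 1,2,… for F[0,2] p3:
  j=1: fails
  j=2: fails
  j=3: fails
  j=4: fails
  j=5: fails
  j=6: fails
  j=7: fails
  j=8: fails
  j=9: holds
First hit at j=9, so smallest k = 9-1 = 8.

8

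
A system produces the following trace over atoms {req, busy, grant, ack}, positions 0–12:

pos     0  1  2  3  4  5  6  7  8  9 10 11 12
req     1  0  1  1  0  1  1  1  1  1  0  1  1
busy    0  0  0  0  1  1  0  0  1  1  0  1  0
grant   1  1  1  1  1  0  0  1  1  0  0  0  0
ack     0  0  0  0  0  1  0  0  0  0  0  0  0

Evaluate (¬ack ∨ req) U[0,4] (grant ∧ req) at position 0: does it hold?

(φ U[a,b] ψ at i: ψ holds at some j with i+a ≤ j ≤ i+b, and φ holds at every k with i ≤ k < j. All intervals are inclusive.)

Yes

Need some j in [0,4] with (grant ∧ req), and (¬ack ∨ req) at every k in [0,j-1].
  j=0: (grant ∧ req) holds; no prefix to check → satisfied.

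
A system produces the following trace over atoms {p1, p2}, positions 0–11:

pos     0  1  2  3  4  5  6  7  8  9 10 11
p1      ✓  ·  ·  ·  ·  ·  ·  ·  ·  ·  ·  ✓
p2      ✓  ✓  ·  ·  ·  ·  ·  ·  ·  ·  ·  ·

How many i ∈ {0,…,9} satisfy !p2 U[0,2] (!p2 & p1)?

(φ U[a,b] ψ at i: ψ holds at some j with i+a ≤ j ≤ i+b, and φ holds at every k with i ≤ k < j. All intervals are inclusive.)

1

Evaluate at each i in [0,9]:
  i=0: ✗ (no rhs in [0,2])
  i=1: ✗ (no rhs in [1,3])
  i=2: ✗ (no rhs in [2,4])
  i=3: ✗ (no rhs in [3,5])
  i=4: ✗ (no rhs in [4,6])
  i=5: ✗ (no rhs in [5,7])
  i=6: ✗ (no rhs in [6,8])
  i=7: ✗ (no rhs in [7,9])
  i=8: ✗ (no rhs in [8,10])
  i=9: ✓ (rhs at j=11; lhs holds on [9,10])
Positions where it holds: {9} → 1.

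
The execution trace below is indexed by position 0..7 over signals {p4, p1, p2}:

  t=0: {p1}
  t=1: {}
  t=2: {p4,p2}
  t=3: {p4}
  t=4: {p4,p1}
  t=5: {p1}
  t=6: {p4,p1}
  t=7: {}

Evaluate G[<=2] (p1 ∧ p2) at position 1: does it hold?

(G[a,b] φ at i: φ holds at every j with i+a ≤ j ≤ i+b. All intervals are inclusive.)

Does not hold

Check (p1 ∧ p2) at every j in [1,3]:
  j=1: false
  j=2: false
  j=3: false
Fails at j=1 → formula fails.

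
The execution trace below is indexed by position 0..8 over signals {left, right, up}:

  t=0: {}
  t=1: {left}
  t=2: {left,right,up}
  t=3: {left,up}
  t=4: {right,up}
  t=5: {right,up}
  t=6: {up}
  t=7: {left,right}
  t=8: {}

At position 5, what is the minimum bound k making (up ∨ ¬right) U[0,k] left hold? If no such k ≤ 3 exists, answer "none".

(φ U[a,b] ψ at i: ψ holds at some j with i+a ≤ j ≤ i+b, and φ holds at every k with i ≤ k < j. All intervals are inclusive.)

Need earliest j ≥ 5 with left, and (up ∨ ¬right) at every k in [5,j-1].
  j=5: rhs fails.
  j=6: rhs fails.
  j=7: rhs holds; lhs holds on [5,6]. k = 2.

2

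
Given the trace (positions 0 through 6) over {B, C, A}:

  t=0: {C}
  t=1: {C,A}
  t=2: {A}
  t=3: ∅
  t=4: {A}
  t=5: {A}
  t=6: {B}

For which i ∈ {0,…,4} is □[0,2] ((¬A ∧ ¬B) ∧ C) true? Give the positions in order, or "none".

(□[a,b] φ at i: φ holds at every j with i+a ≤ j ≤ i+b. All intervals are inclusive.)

Evaluate at each i in [0,4]:
  i=0: ✗ (fails at j=1)
  i=1: ✗ (fails at j=1)
  i=2: ✗ (fails at j=2)
  i=3: ✗ (fails at j=3)
  i=4: ✗ (fails at j=4)

none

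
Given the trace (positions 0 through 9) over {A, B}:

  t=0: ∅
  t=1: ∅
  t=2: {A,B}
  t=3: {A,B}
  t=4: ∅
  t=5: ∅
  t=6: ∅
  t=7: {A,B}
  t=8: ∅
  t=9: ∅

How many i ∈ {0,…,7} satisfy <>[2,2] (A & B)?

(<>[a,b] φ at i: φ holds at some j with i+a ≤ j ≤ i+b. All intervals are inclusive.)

3

Evaluate at each i in [0,7]:
  i=0: ✓ (witness j=2)
  i=1: ✓ (witness j=3)
  i=2: ✗ (none in [4,4])
  i=3: ✗ (none in [5,5])
  i=4: ✗ (none in [6,6])
  i=5: ✓ (witness j=7)
  i=6: ✗ (none in [8,8])
  i=7: ✗ (none in [9,9])
Positions where it holds: {0, 1, 5} → 3.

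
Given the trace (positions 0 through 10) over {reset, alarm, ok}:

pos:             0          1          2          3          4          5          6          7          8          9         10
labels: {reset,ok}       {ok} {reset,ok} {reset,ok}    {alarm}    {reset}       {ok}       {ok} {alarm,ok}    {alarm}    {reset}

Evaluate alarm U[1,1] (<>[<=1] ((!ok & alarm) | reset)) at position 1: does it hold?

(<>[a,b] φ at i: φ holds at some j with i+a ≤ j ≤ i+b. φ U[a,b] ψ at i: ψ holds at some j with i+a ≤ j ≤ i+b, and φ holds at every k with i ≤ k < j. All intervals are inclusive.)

False

Need some j in [2,2] with <>[<=1] ((!ok & alarm) | reset), and alarm at every k in [1,j-1].
  j=2: <>[<=1] ((!ok & alarm) | reset) holds, but alarm fails at k=1 → not this j.
No j in the window works → until fails.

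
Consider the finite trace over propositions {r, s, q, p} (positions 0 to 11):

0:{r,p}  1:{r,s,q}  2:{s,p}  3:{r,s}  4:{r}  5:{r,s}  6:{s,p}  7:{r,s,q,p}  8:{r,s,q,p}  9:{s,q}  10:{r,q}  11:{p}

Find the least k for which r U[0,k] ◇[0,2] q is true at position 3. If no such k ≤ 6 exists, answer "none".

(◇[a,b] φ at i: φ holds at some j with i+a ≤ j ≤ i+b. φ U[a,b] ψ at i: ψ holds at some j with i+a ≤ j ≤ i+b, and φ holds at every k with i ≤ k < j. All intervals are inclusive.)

Need earliest j ≥ 3 with ◇[0,2] q, and r at every k in [3,j-1].
  j=3: rhs fails.
  j=4: rhs fails.
  j=5: rhs holds; lhs holds on [3,4]. k = 2.

2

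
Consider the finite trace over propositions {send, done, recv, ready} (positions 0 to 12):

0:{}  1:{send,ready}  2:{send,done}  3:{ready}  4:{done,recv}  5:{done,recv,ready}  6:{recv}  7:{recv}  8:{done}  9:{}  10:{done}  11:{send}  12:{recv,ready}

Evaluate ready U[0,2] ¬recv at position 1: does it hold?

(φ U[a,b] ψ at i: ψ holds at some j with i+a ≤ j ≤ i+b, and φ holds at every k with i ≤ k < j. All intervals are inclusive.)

Need some j in [1,3] with ¬recv, and ready at every k in [1,j-1].
  j=1: ¬recv holds; no prefix to check → satisfied.

Holds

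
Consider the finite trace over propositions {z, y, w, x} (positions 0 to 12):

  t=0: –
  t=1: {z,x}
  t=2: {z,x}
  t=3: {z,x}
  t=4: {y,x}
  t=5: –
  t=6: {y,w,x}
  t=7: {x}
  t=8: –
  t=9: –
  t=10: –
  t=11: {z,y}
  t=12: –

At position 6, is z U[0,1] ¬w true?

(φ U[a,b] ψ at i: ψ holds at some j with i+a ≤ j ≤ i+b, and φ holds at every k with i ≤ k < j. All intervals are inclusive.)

No

Need some j in [6,7] with ¬w, and z at every k in [6,j-1].
  j=6: ¬w false.
  j=7: ¬w holds, but z fails at k=6 → not this j.
No j in the window works → until fails.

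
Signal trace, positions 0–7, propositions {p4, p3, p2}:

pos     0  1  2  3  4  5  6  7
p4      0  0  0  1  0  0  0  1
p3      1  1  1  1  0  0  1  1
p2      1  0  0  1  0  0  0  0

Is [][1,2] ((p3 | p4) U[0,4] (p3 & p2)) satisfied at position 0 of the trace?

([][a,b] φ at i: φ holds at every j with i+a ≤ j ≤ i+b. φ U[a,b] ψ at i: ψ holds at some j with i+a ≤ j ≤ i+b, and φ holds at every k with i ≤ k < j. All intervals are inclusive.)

Check ((p3 | p4) U[0,4] (p3 & p2)) at every j in [1,2]:
  j=1: holds
  j=2: holds
All positions satisfy it → formula holds.

True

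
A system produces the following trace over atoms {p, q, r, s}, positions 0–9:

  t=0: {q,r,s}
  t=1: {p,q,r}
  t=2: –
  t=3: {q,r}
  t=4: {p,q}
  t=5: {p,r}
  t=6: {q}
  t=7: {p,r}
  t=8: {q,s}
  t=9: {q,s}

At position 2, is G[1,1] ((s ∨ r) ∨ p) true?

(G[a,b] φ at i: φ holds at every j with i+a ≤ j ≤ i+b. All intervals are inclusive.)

Check ((s ∨ r) ∨ p) at every j in [3,3]:
  j=3: true
All positions satisfy it → formula holds.

Holds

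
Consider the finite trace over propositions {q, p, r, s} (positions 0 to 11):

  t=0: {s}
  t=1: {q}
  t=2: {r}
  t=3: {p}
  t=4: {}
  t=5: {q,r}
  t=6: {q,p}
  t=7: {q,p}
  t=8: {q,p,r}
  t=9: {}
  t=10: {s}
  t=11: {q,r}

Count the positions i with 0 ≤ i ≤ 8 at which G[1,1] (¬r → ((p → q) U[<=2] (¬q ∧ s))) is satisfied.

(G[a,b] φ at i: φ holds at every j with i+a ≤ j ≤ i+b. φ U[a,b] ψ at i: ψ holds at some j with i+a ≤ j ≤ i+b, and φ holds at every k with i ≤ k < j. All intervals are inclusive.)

Evaluate at each i in [0,8]:
  i=0: ✗ (fails at j=1)
  i=1: ✓ (all of [2,2])
  i=2: ✗ (fails at j=3)
  i=3: ✗ (fails at j=4)
  i=4: ✓ (all of [5,5])
  i=5: ✗ (fails at j=6)
  i=6: ✗ (fails at j=7)
  i=7: ✓ (all of [8,8])
  i=8: ✓ (all of [9,9])
Positions where it holds: {1, 4, 7, 8} → 4.

4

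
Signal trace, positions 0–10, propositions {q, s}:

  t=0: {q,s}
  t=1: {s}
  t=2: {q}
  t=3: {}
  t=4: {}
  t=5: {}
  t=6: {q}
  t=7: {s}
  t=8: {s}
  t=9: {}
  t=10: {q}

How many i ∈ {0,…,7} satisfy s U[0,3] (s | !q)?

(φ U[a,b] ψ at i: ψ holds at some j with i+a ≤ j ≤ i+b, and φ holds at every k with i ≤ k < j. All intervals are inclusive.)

6

Evaluate at each i in [0,7]:
  i=0: ✓ (rhs at j=0)
  i=1: ✓ (rhs at j=1)
  i=2: ✗ (lhs fails at k=2 before rhs at j=3)
  i=3: ✓ (rhs at j=3)
  i=4: ✓ (rhs at j=4)
  i=5: ✓ (rhs at j=5)
  i=6: ✗ (lhs fails at k=6 before rhs at j=7)
  i=7: ✓ (rhs at j=7)
Positions where it holds: {0, 1, 3, 4, 5, 7} → 6.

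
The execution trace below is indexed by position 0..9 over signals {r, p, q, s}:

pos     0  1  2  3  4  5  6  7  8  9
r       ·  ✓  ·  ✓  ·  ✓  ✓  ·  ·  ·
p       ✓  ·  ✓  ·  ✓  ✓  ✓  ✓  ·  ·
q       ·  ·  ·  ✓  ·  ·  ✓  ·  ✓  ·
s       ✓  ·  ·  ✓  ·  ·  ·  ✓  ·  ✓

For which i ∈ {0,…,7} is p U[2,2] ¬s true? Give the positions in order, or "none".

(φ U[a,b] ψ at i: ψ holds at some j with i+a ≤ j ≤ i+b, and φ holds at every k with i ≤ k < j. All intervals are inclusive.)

Evaluate at each i in [0,7]:
  i=0: ✗ (lhs fails at k=1 before rhs at j=2)
  i=1: ✗ (no rhs in [3,3])
  i=2: ✗ (lhs fails at k=3 before rhs at j=4)
  i=3: ✗ (lhs fails at k=3 before rhs at j=5)
  i=4: ✓ (rhs at j=6; lhs holds on [4,5])
  i=5: ✗ (no rhs in [7,7])
  i=6: ✓ (rhs at j=8; lhs holds on [6,7])
  i=7: ✗ (no rhs in [9,9])

4, 6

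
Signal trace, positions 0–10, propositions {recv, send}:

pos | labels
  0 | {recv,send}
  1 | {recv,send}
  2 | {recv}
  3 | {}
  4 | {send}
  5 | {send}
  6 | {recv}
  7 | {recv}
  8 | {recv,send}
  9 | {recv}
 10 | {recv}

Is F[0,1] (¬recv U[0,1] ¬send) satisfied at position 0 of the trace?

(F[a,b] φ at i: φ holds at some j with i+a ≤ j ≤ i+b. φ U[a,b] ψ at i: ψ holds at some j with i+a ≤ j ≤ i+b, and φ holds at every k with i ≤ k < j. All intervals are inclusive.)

False

Check (¬recv U[0,1] ¬send) at each j in [0,1]:
  j=0: fails
  j=1: fails
No position in the window satisfies it → formula fails.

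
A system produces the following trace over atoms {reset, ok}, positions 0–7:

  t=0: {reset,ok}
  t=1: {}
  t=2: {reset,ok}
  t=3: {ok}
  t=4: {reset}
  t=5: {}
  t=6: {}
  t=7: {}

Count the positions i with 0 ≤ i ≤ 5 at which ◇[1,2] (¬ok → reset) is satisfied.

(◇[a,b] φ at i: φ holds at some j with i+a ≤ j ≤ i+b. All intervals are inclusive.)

4

Evaluate at each i in [0,5]:
  i=0: ✓ (witness j=2)
  i=1: ✓ (witness j=2)
  i=2: ✓ (witness j=3)
  i=3: ✓ (witness j=4)
  i=4: ✗ (none in [5,6])
  i=5: ✗ (none in [6,7])
Positions where it holds: {0, 1, 2, 3} → 4.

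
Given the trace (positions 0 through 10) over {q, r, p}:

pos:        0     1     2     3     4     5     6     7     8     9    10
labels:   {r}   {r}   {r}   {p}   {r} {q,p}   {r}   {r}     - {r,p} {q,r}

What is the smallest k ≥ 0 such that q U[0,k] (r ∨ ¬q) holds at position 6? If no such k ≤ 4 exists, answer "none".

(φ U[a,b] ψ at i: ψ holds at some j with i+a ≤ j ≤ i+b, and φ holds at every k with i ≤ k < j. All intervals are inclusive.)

0

Need earliest j ≥ 6 with (r ∨ ¬q), and q at every k in [6,j-1].
  j=6: rhs holds (empty prefix). k = 0.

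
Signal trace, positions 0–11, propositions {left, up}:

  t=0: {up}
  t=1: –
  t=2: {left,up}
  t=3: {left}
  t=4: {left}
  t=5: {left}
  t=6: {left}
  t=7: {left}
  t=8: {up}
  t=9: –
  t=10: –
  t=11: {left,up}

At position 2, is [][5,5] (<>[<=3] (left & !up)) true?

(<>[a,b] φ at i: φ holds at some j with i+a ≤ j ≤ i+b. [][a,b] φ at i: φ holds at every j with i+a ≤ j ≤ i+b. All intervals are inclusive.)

True

Check <>[<=3] (left & !up) at every j in [7,7]:
  j=7: holds (witness at 7)
All positions satisfy it → formula holds.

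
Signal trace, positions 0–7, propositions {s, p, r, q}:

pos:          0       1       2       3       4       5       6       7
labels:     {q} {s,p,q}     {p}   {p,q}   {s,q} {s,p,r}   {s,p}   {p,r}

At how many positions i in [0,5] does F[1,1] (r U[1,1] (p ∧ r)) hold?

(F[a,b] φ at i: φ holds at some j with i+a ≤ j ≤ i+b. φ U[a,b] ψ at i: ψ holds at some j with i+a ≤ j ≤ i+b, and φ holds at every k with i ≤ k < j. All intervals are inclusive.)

Evaluate at each i in [0,5]:
  i=0: ✗ (none in [1,1])
  i=1: ✗ (none in [2,2])
  i=2: ✗ (none in [3,3])
  i=3: ✗ (none in [4,4])
  i=4: ✗ (none in [5,5])
  i=5: ✗ (none in [6,6])
Positions where it holds: {} → 0.

0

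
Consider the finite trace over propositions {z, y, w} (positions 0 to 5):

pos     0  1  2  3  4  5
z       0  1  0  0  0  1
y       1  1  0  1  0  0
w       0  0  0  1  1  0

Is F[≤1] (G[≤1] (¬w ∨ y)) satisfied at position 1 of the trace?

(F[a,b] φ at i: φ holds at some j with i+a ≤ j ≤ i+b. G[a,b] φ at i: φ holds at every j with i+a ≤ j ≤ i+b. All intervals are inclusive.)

Check G[≤1] (¬w ∨ y) at each j in [1,2]:
  j=1: holds on [1,2]
  j=2: holds on [2,3]
Found at j=1 → formula holds.

Yes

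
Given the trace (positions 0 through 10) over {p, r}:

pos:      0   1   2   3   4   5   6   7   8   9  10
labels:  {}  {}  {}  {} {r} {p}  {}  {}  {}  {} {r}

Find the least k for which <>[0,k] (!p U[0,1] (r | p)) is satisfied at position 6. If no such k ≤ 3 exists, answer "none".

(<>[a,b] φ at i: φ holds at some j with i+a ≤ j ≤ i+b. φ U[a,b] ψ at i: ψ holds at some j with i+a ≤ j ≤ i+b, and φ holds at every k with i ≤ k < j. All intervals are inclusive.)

Scan j = 6,7,… for (!p U[0,1] (r | p)):
  j=6: fails
  j=7: fails
  j=8: fails
  j=9: holds
First hit at j=9, so smallest k = 9-6 = 3.

3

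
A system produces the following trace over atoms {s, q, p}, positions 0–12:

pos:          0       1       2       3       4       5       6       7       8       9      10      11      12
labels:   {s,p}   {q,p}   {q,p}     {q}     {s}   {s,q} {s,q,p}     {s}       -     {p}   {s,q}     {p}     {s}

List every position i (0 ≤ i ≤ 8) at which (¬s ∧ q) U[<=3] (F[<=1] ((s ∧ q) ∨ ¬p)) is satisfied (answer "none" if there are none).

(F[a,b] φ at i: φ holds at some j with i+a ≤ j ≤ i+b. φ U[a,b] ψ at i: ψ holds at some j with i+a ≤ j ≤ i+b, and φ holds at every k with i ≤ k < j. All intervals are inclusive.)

1, 2, 3, 4, 5, 6, 7, 8

Evaluate at each i in [0,8]:
  i=0: ✗ (lhs fails at k=0 before rhs at j=2)
  i=1: ✓ (rhs at j=2; lhs holds on [1,1])
  i=2: ✓ (rhs at j=2)
  i=3: ✓ (rhs at j=3)
  i=4: ✓ (rhs at j=4)
  i=5: ✓ (rhs at j=5)
  i=6: ✓ (rhs at j=6)
  i=7: ✓ (rhs at j=7)
  i=8: ✓ (rhs at j=8)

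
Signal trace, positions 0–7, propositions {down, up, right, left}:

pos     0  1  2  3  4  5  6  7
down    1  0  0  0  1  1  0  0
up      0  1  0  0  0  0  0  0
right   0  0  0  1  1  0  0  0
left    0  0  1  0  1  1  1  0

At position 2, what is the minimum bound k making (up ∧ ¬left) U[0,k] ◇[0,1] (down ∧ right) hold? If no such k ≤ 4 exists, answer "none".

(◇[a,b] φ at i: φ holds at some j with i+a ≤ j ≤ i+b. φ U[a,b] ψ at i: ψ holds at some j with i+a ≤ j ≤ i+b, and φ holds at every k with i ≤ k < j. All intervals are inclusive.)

none

Need earliest j ≥ 2 with ◇[0,1] (down ∧ right), and (up ∧ ¬left) at every k in [2,j-1].
  j=2: rhs fails.
  j=3: rhs holds but lhs fails at k=2.
  j=4: rhs holds but lhs fails at k=2.
  j=5: rhs fails.
  j=6: rhs fails.
No witness within the range → none.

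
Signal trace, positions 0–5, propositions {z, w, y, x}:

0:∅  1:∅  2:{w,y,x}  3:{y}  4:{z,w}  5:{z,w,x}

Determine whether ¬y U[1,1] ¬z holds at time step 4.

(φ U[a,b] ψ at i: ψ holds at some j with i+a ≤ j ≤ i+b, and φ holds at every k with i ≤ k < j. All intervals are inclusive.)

Does not hold

Need some j in [5,5] with ¬z, and ¬y at every k in [4,j-1].
  j=5: ¬z false.
No j in the window works → until fails.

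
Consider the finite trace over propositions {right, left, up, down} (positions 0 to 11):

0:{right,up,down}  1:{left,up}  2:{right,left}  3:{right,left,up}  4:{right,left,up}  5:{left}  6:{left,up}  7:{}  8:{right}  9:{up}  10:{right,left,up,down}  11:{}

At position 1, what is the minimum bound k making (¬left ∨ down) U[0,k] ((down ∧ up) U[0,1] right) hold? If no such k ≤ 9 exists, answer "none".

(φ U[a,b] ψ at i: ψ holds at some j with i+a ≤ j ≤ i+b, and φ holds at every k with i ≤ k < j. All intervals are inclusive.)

none

Need earliest j ≥ 1 with ((down ∧ up) U[0,1] right), and (¬left ∨ down) at every k in [1,j-1].
  j=1: rhs fails.
  j=2: rhs holds but lhs fails at k=1.
  j=3: rhs holds but lhs fails at k=1.
  j=4: rhs holds but lhs fails at k=1.
  j=5: rhs fails.
  j=6: rhs fails.
  j=7: rhs fails.
  j=8: rhs holds but lhs fails at k=1.
  j=9: rhs fails.
  j=10: rhs holds but lhs fails at k=1.
No witness within the range → none.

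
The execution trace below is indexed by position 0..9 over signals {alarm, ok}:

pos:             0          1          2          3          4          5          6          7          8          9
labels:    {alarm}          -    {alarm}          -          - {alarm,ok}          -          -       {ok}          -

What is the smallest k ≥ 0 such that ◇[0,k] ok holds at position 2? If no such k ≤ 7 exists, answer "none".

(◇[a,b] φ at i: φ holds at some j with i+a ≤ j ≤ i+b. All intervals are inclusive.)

Scan j = 2,3,… for ok:
  j=2: fails
  j=3: fails
  j=4: fails
  j=5: holds
First hit at j=5, so smallest k = 5-2 = 3.

3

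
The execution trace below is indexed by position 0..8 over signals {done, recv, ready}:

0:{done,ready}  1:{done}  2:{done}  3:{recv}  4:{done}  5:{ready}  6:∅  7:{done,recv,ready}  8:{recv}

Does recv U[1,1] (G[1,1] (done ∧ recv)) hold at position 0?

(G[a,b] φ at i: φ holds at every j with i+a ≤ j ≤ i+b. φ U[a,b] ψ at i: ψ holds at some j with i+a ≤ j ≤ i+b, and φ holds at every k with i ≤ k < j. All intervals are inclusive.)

Need some j in [1,1] with G[1,1] (done ∧ recv), and recv at every k in [0,j-1].
  j=1: G[1,1] (done ∧ recv) — fails at 2.
No j in the window works → until fails.

False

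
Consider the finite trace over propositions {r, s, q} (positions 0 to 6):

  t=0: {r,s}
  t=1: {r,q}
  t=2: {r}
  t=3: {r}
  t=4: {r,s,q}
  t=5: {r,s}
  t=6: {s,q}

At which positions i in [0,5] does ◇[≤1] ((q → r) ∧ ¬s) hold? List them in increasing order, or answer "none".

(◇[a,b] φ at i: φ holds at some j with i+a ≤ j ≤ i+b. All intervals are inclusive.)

Evaluate at each i in [0,5]:
  i=0: ✓ (witness j=1)
  i=1: ✓ (witness j=1)
  i=2: ✓ (witness j=2)
  i=3: ✓ (witness j=3)
  i=4: ✗ (none in [4,5])
  i=5: ✗ (none in [5,6])

0, 1, 2, 3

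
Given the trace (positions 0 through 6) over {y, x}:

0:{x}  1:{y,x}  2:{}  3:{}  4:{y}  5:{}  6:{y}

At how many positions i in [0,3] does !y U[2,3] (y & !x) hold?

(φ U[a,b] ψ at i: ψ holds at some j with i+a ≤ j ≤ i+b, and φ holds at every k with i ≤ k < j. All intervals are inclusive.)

Evaluate at each i in [0,3]:
  i=0: ✗ (no rhs in [2,3])
  i=1: ✗ (lhs fails at k=1 before rhs at j=4)
  i=2: ✓ (rhs at j=4; lhs holds on [2,3])
  i=3: ✗ (lhs fails at k=4 before rhs at j=6)
Positions where it holds: {2} → 1.

1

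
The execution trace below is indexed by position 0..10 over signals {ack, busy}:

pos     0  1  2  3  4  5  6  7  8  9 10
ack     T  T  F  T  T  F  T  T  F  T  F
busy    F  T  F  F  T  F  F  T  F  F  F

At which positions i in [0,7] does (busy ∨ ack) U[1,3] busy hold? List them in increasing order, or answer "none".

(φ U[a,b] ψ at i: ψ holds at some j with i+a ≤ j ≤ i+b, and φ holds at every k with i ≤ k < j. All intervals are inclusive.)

Evaluate at each i in [0,7]:
  i=0: ✓ (rhs at j=1; lhs holds on [0,0])
  i=1: ✗ (lhs fails at k=2 before rhs at j=4)
  i=2: ✗ (lhs fails at k=2 before rhs at j=4)
  i=3: ✓ (rhs at j=4; lhs holds on [3,3])
  i=4: ✗ (lhs fails at k=5 before rhs at j=7)
  i=5: ✗ (lhs fails at k=5 before rhs at j=7)
  i=6: ✓ (rhs at j=7; lhs holds on [6,6])
  i=7: ✗ (no rhs in [8,10])

0, 3, 6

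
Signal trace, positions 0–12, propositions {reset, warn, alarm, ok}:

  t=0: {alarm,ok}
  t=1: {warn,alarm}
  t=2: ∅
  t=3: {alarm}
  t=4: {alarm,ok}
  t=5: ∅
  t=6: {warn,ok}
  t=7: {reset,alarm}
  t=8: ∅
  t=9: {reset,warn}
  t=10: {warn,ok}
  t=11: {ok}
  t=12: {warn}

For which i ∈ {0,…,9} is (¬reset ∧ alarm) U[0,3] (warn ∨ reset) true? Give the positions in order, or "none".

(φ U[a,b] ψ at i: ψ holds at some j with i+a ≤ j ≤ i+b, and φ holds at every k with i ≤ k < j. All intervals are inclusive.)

0, 1, 6, 7, 9

Evaluate at each i in [0,9]:
  i=0: ✓ (rhs at j=1; lhs holds on [0,0])
  i=1: ✓ (rhs at j=1)
  i=2: ✗ (no rhs in [2,5])
  i=3: ✗ (lhs fails at k=5 before rhs at j=6)
  i=4: ✗ (lhs fails at k=5 before rhs at j=6)
  i=5: ✗ (lhs fails at k=5 before rhs at j=6)
  i=6: ✓ (rhs at j=6)
  i=7: ✓ (rhs at j=7)
  i=8: ✗ (lhs fails at k=8 before rhs at j=9)
  i=9: ✓ (rhs at j=9)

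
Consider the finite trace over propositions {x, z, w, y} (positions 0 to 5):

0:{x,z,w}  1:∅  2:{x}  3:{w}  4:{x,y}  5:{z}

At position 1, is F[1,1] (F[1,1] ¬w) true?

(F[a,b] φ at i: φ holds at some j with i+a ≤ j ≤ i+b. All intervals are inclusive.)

Check F[1,1] ¬w at each j in [2,2]:
  j=2: fails (none in [3,3])
No position in the window satisfies it → formula fails.

False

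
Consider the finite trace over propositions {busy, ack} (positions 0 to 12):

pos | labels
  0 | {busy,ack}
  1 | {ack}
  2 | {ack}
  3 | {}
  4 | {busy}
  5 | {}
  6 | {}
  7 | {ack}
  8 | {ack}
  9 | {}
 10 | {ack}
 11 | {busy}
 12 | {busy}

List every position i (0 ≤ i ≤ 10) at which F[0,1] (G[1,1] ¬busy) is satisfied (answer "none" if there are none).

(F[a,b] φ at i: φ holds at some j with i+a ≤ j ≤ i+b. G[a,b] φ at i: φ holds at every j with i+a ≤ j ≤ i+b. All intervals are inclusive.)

Evaluate at each i in [0,10]:
  i=0: ✓ (witness j=0)
  i=1: ✓ (witness j=1)
  i=2: ✓ (witness j=2)
  i=3: ✓ (witness j=4)
  i=4: ✓ (witness j=4)
  i=5: ✓ (witness j=5)
  i=6: ✓ (witness j=6)
  i=7: ✓ (witness j=7)
  i=8: ✓ (witness j=8)
  i=9: ✓ (witness j=9)
  i=10: ✗ (none in [10,11])

0, 1, 2, 3, 4, 5, 6, 7, 8, 9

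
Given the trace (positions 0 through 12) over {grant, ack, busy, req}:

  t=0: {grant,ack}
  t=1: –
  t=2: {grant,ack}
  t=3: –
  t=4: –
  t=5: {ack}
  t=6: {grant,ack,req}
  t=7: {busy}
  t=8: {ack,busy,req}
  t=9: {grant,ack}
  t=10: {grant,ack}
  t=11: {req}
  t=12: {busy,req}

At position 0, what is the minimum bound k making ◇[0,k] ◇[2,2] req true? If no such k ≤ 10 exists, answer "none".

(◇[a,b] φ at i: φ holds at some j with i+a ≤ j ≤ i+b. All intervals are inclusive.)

4

Scan j = 0,1,… for ◇[2,2] req:
  j=0: fails
  j=1: fails
  j=2: fails
  j=3: fails
  j=4: holds
First hit at j=4, so smallest k = 4-0 = 4.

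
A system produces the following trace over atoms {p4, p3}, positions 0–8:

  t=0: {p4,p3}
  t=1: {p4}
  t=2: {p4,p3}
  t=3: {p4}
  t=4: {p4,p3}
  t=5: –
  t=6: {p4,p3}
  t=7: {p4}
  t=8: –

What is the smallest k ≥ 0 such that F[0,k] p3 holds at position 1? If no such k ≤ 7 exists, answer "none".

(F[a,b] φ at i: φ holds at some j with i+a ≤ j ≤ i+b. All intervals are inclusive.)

1

Scan j = 1,2,… for p3:
  j=1: fails
  j=2: holds
First hit at j=2, so smallest k = 2-1 = 1.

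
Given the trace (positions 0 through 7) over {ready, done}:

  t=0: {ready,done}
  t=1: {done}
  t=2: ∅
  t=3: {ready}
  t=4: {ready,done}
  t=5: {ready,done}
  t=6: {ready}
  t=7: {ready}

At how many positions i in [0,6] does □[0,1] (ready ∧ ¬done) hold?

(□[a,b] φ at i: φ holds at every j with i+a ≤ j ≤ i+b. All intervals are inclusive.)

1

Evaluate at each i in [0,6]:
  i=0: ✗ (fails at j=0)
  i=1: ✗ (fails at j=1)
  i=2: ✗ (fails at j=2)
  i=3: ✗ (fails at j=4)
  i=4: ✗ (fails at j=4)
  i=5: ✗ (fails at j=5)
  i=6: ✓ (all of [6,7])
Positions where it holds: {6} → 1.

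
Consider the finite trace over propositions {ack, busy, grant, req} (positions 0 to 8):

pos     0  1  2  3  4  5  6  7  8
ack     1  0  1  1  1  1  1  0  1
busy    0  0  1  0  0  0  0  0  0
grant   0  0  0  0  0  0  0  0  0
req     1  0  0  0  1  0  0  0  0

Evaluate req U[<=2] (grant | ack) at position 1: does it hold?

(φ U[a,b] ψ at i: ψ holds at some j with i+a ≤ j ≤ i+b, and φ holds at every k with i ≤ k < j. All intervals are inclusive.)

Need some j in [1,3] with (grant | ack), and req at every k in [1,j-1].
  j=1: (grant | ack) false.
  j=2: (grant | ack) holds, but req fails at k=1 → not this j.
  j=3: (grant | ack) holds, but req fails at k=1 → not this j.
No j in the window works → until fails.

Does not hold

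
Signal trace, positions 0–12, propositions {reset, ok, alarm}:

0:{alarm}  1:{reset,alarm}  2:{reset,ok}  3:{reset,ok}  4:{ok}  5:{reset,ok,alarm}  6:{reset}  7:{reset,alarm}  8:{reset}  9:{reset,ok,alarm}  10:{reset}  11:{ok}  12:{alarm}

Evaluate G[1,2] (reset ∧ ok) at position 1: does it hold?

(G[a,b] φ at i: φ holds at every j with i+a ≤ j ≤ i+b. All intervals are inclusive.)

Holds

Check (reset ∧ ok) at every j in [2,3]:
  j=2: true
  j=3: true
All positions satisfy it → formula holds.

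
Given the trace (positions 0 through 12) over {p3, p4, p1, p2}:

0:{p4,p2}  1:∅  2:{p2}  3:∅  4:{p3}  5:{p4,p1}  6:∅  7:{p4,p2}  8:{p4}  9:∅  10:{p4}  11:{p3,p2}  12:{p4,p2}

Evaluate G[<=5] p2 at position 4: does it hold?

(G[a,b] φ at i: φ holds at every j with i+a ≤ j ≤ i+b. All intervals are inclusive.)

Check p2 at every j in [4,9]:
  j=4: false
  j=5: false
  j=6: false
  j=7: true
  j=8: false
  j=9: false
Fails at j=4 → formula fails.

No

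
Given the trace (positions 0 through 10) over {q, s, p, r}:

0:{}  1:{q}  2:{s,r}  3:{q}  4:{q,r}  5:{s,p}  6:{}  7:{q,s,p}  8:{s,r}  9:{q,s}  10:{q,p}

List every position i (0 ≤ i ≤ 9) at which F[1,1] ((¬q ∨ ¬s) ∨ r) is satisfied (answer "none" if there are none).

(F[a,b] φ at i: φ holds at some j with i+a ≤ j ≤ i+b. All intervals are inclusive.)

Evaluate at each i in [0,9]:
  i=0: ✓ (witness j=1)
  i=1: ✓ (witness j=2)
  i=2: ✓ (witness j=3)
  i=3: ✓ (witness j=4)
  i=4: ✓ (witness j=5)
  i=5: ✓ (witness j=6)
  i=6: ✗ (none in [7,7])
  i=7: ✓ (witness j=8)
  i=8: ✗ (none in [9,9])
  i=9: ✓ (witness j=10)

0, 1, 2, 3, 4, 5, 7, 9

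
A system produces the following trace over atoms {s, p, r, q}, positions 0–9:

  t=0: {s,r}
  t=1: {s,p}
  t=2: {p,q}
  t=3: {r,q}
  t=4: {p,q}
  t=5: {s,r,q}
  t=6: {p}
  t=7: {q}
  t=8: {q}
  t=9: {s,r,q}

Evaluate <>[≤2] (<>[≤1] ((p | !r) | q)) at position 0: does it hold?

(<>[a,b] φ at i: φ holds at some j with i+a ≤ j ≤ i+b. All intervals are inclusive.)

Holds

Check <>[≤1] ((p | !r) | q) at each j in [0,2]:
  j=0: holds (witness at 1)
  j=1: holds (witness at 1)
  j=2: holds (witness at 2)
Found at j=0 → formula holds.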